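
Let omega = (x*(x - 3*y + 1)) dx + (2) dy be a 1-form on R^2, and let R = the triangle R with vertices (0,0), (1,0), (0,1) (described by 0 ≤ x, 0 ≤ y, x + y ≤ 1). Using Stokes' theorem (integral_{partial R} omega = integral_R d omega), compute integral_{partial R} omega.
integral_(partial R) omega = 1/2

Stokes: integral_partial_R omega = integral_R d omega with d omega = (∂Q/∂x - ∂P/∂y) dx ∧ dy.
  ∂Q/∂x = 0
  ∂P/∂y = -3*x
  integrand = ∂Q/∂x - ∂P/∂y = 3*x.
Integrating over R: integral_0^1 integral_0^{1-x} (3*x) dy dx = 1/2.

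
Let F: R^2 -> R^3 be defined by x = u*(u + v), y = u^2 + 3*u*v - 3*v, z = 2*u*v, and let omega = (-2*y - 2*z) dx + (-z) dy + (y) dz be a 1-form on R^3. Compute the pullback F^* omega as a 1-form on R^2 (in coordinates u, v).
F^* omega = (2*u*(-2*u^2 - 12*u*v - 5*v^2 + 6*v)) du + (2*u*v*(3 - 5*u)) dv

Using F^*(f dg) = (f ∘ F) d(g ∘ F), substitute each coordinate x_i by F_i(u, v) in f_i, and replace dx_i by d F_i = (∂F_i/∂u) du + (∂F_i/∂v) dv.
  For the x component: f_1(F) = -2*u^2 - 10*u*v + 6*v; d F_1 = (2*u + v) du + (u) dv
  For the y component: f_2(F) = -2*u*v; d F_2 = (2*u + 3*v) du + (3*u - 3) dv
  For the z component: f_3(F) = u^2 + 3*u*v - 3*v; d F_3 = (2*v) du + (2*u) dv
Combining and collecting du, dv coefficients:
  coeff of du: 2*u*(-2*u^2 - 12*u*v - 5*v^2 + 6*v)
  coeff of dv: 2*u*v*(3 - 5*u)
F^* omega = (2*u*(-2*u^2 - 12*u*v - 5*v^2 + 6*v)) du + (2*u*v*(3 - 5*u)) dv.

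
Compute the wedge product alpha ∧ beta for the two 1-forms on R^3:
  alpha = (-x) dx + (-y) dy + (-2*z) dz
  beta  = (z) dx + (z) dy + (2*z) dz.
alpha ∧ beta = (z*(-x + y)) dx ∧ dy + (2*z*(-x + z)) dx ∧ dz + (2*z*(-y + z)) dy ∧ dz

Distribute the wedge, using dx_i ∧ dx_j = -dx_j ∧ dx_i and dx_i ∧ dx_i = 0. For each pair (i, j) with i < j, the coefficient of dx_i ∧ dx_j in alpha ∧ beta is (alpha_i * beta_j - alpha_j * beta_i). Collecting: alpha ∧ beta = (z*(-x + y)) dx ∧ dy + (2*z*(-x + z)) dx ∧ dz + (2*z*(-y + z)) dy ∧ dz.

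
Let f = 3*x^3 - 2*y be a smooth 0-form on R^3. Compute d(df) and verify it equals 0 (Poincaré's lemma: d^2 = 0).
d(df) = 0

Step 1: df = sum_i (∂f/∂x_i) dx_i = (9*x^2) dx + (-2) dy + (0) dz.
Step 2: Apply d again. Using the 1-form formula, the coefficient of dx ∧ dy in d(df) is ∂^2 f/∂x ∂y - ∂^2 f/∂y ∂x = (0) - (0) = 0 (equality of mixed partials for smooth f).
Similarly for dx ∧ dz and dy ∧ dz — all coefficients vanish. So d(df) = 0.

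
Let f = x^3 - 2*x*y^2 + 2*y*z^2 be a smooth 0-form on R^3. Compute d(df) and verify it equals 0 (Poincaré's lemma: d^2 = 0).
d(df) = 0

Step 1: df = sum_i (∂f/∂x_i) dx_i = (3*x^2 - 2*y^2) dx + (-4*x*y + 2*z^2) dy + (4*y*z) dz.
Step 2: Apply d again. Using the 1-form formula, the coefficient of dx ∧ dy in d(df) is ∂^2 f/∂x ∂y - ∂^2 f/∂y ∂x = (-4*y) - (-4*y) = 0 (equality of mixed partials for smooth f).
Similarly for dx ∧ dz and dy ∧ dz — all coefficients vanish. So d(df) = 0.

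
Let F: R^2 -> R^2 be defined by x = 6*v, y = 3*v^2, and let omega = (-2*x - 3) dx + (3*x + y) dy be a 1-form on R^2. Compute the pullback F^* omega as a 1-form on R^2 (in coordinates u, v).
F^* omega = (18*v^3 + 108*v^2 - 72*v - 18) dv

Using F^*(f dg) = (f ∘ F) d(g ∘ F), substitute each coordinate x_i by F_i(u, v) in f_i, and replace dx_i by d F_i = (∂F_i/∂u) du + (∂F_i/∂v) dv.
  For the x component: f_1(F) = -12*v - 3; d F_1 = (0) du + (6) dv
  For the y component: f_2(F) = 3*v*(v + 6); d F_2 = (0) du + (6*v) dv
Combining and collecting du, dv coefficients:
  coeff of du: 0
  coeff of dv: 18*v^3 + 108*v^2 - 72*v - 18
F^* omega = (18*v^3 + 108*v^2 - 72*v - 18) dv.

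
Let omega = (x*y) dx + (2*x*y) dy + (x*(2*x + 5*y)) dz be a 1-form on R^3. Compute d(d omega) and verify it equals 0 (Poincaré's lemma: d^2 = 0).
d(d omega) = 0

Step 1: d omega = sum_{i<j} (∂f_j/∂x_i - ∂f_i/∂x_j) dx_i ∧ dx_j:
  coeff of dx ∧ dy: -x + 2*y
  coeff of dx ∧ dz: 4*x + 5*y
  coeff of dy ∧ dz: 5*x
Step 2: Apply d again to each 2-form coefficient. The only possible 3-form in R^3 is dx ∧ dy ∧ dz, with coefficient
  ∂(coeff of dy∧dz)/∂x - ∂(coeff of dx∧dz)/∂y + ∂(coeff of dx∧dy)/∂z
  = ∂/∂x (5*x) - ∂/∂y (4*x + 5*y) + ∂/∂z (-x + 2*y).
Each of these terms simplifies to sums of mixed partials that cancel in pairs. The result is 0 (by equality of mixed partials for smooth functions — Schwarz / Clairaut).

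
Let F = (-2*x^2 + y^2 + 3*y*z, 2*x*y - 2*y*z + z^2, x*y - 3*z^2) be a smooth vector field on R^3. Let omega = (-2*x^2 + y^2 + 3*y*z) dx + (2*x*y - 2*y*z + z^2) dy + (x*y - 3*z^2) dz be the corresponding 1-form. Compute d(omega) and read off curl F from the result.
d(omega) = (x + 2*y - 2*z) dy ∧ dz + (2*y) dz ∧ dx + (-3*z) dx ∧ dy; curl F = (x + 2*y - 2*z, 2*y, -3*z)

d omega = sum_{i<j} (∂f_j/∂x_i - ∂f_i/∂x_j) dx_i ∧ dx_j. Under the identification (dy ∧ dz, dz ∧ dx, dx ∧ dy) ↔ (e_x, e_y, e_z), the coefficients are exactly the components of curl F. Compute:
  ∂R/∂y - ∂Q/∂z = (x) - (-2*y + 2*z) = x + 2*y - 2*z
  ∂P/∂z - ∂R/∂x = (3*y) - (y) = 2*y
  ∂Q/∂x - ∂P/∂y = (2*y) - (2*y + 3*z) = -3*z.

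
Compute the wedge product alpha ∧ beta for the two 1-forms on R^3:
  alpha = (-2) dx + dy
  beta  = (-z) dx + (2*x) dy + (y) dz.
alpha ∧ beta = (-4*x + z) dx ∧ dy + (-2*y) dx ∧ dz + (y) dy ∧ dz

Distribute the wedge, using dx_i ∧ dx_j = -dx_j ∧ dx_i and dx_i ∧ dx_i = 0. For each pair (i, j) with i < j, the coefficient of dx_i ∧ dx_j in alpha ∧ beta is (alpha_i * beta_j - alpha_j * beta_i). Collecting: alpha ∧ beta = (-4*x + z) dx ∧ dy + (-2*y) dx ∧ dz + (y) dy ∧ dz.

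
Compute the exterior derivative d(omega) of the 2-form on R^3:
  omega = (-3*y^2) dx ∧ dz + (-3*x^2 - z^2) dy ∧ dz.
d(omega) = (-6*x + 6*y) dx ∧ dy ∧ dz

For a 2-form omega = sum_{i<j} g_{ij} dx_i ∧ dx_j, the exterior derivative is
  d(omega) = sum_{i<j} d(g_{ij}) ∧ dx_i ∧ dx_j = sum_{i<j, k} (∂g_{ij}/∂x_k) dx_k ∧ dx_i ∧ dx_j.
Expand each term, using dx_k ∧ dx_i ∧ dx_j = sgn(permutation) dx_{(a)} ∧ dx_{(b)} ∧ dx_{(c)} with (a < b < c) sorted:
  d(-3*y^2) includes (∂/∂y)(-3*y^2) dy = (-6*y) dy, which multiplied by dx ∧ dz gives (6*y) dx ∧ dy ∧ dz
  d(-3*x^2 - z^2) includes (∂/∂x)(-3*x^2 - z^2) dx = (-6*x) dx, which multiplied by dy ∧ dz gives (-6*x) dx ∧ dy ∧ dz
Collecting like 3-forms: d(omega) = (-6*x + 6*y) dx ∧ dy ∧ dz.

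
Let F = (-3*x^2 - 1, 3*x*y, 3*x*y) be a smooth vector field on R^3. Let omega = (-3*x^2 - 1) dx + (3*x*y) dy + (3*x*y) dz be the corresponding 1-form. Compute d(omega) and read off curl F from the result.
d(omega) = (3*x) dy ∧ dz + (-3*y) dz ∧ dx + (3*y) dx ∧ dy; curl F = (3*x, -3*y, 3*y)

d omega = sum_{i<j} (∂f_j/∂x_i - ∂f_i/∂x_j) dx_i ∧ dx_j. Under the identification (dy ∧ dz, dz ∧ dx, dx ∧ dy) ↔ (e_x, e_y, e_z), the coefficients are exactly the components of curl F. Compute:
  ∂R/∂y - ∂Q/∂z = (3*x) - (0) = 3*x
  ∂P/∂z - ∂R/∂x = (0) - (3*y) = -3*y
  ∂Q/∂x - ∂P/∂y = (3*y) - (0) = 3*y.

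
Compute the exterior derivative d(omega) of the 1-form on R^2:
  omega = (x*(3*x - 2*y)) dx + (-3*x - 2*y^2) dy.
d(omega) = (2*x - 3) dx ∧ dy

For a 1-form omega = sum_i f_i dx_i, the exterior derivative is
  d(omega) = sum_{i < j} (∂f_j/∂x_i - ∂f_i/∂x_j) dx_i ∧ dx_j.
  coefficient of dx ∧ dy: ∂f_2/∂x - ∂f_1/∂y = ∂(-3*x - 2*y^2)/∂x - ∂(x*(3*x - 2*y))/∂y = 2*x - 3
Assembling: d(omega) = (2*x - 3) dx ∧ dy.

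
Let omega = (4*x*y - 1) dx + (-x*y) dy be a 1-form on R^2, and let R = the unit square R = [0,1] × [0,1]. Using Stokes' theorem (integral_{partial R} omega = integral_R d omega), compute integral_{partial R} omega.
integral_(partial R) omega = -5/2

Stokes: integral_partial_R omega = integral_R d omega with d omega = (∂Q/∂x - ∂P/∂y) dx ∧ dy.
  ∂Q/∂x = -y
  ∂P/∂y = 4*x
  integrand = ∂Q/∂x - ∂P/∂y = -4*x - y.
Integrating over R: integral_0^1 integral_0^1 (-4*x - y) dx dy = -5/2.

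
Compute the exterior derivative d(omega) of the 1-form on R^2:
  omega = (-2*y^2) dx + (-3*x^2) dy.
d(omega) = (-6*x + 4*y) dx ∧ dy

For a 1-form omega = sum_i f_i dx_i, the exterior derivative is
  d(omega) = sum_{i < j} (∂f_j/∂x_i - ∂f_i/∂x_j) dx_i ∧ dx_j.
  coefficient of dx ∧ dy: ∂f_2/∂x - ∂f_1/∂y = ∂(-3*x^2)/∂x - ∂(-2*y^2)/∂y = -6*x + 4*y
Assembling: d(omega) = (-6*x + 4*y) dx ∧ dy.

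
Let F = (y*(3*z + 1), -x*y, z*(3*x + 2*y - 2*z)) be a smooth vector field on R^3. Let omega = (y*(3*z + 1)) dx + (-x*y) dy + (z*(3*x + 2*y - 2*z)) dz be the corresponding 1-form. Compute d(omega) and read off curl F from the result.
d(omega) = (2*z) dy ∧ dz + (3*y - 3*z) dz ∧ dx + (-y - 3*z - 1) dx ∧ dy; curl F = (2*z, 3*y - 3*z, -y - 3*z - 1)

d omega = sum_{i<j} (∂f_j/∂x_i - ∂f_i/∂x_j) dx_i ∧ dx_j. Under the identification (dy ∧ dz, dz ∧ dx, dx ∧ dy) ↔ (e_x, e_y, e_z), the coefficients are exactly the components of curl F. Compute:
  ∂R/∂y - ∂Q/∂z = (2*z) - (0) = 2*z
  ∂P/∂z - ∂R/∂x = (3*y) - (3*z) = 3*y - 3*z
  ∂Q/∂x - ∂P/∂y = (-y) - (3*z + 1) = -y - 3*z - 1.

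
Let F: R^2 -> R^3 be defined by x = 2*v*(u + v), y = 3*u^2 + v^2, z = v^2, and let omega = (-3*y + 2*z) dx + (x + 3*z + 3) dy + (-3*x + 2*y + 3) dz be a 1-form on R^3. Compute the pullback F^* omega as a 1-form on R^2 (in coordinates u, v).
F^* omega = (-6*u^2*v + 30*u*v^2 + 18*u - 2*v^3) du + (-18*u^3 - 24*u^2*v - 10*u*v^2 - 2*v^3 + 12*v) dv

Using F^*(f dg) = (f ∘ F) d(g ∘ F), substitute each coordinate x_i by F_i(u, v) in f_i, and replace dx_i by d F_i = (∂F_i/∂u) du + (∂F_i/∂v) dv.
  For the x component: f_1(F) = -9*u^2 - v^2; d F_1 = (2*v) du + (2*u + 4*v) dv
  For the y component: f_2(F) = 2*u*v + 5*v^2 + 3; d F_2 = (6*u) du + (2*v) dv
  For the z component: f_3(F) = 6*u^2 - 6*u*v - 4*v^2 + 3; d F_3 = (0) du + (2*v) dv
Combining and collecting du, dv coefficients:
  coeff of du: -6*u^2*v + 30*u*v^2 + 18*u - 2*v^3
  coeff of dv: -18*u^3 - 24*u^2*v - 10*u*v^2 - 2*v^3 + 12*v
F^* omega = (-6*u^2*v + 30*u*v^2 + 18*u - 2*v^3) du + (-18*u^3 - 24*u^2*v - 10*u*v^2 - 2*v^3 + 12*v) dv.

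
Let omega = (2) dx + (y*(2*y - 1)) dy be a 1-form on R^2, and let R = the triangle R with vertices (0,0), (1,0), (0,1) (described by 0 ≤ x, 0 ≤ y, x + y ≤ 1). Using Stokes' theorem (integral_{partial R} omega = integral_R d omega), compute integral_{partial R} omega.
integral_(partial R) omega = 0

Stokes: integral_partial_R omega = integral_R d omega with d omega = (∂Q/∂x - ∂P/∂y) dx ∧ dy.
  ∂Q/∂x = 0
  ∂P/∂y = 0
  integrand = ∂Q/∂x - ∂P/∂y = 0.
Integrating over R: integral_0^1 integral_0^{1-x} (0) dy dx = 0.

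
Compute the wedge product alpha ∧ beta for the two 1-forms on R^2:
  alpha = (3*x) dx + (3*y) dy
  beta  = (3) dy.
alpha ∧ beta = (9*x) dx ∧ dy

Distribute the wedge, using dx_i ∧ dx_j = -dx_j ∧ dx_i and dx_i ∧ dx_i = 0. For each pair (i, j) with i < j, the coefficient of dx_i ∧ dx_j in alpha ∧ beta is (alpha_i * beta_j - alpha_j * beta_i). Collecting: alpha ∧ beta = (9*x) dx ∧ dy.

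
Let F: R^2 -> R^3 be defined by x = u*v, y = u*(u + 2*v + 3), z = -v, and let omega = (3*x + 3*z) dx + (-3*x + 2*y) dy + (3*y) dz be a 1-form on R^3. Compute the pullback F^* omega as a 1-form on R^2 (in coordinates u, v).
F^* omega = (4*u^3 + 6*u^2*v + 18*u^2 + 5*u*v^2 + 15*u*v + 18*u - 3*v^2) du + (u*(4*u^2 + 5*u*v + 9*u - 9*v - 9)) dv

Using F^*(f dg) = (f ∘ F) d(g ∘ F), substitute each coordinate x_i by F_i(u, v) in f_i, and replace dx_i by d F_i = (∂F_i/∂u) du + (∂F_i/∂v) dv.
  For the x component: f_1(F) = 3*v*(u - 1); d F_1 = (v) du + (u) dv
  For the y component: f_2(F) = u*(2*u + v + 6); d F_2 = (2*u + 2*v + 3) du + (2*u) dv
  For the z component: f_3(F) = 3*u*(u + 2*v + 3); d F_3 = (0) du + (-1) dv
Combining and collecting du, dv coefficients:
  coeff of du: 4*u^3 + 6*u^2*v + 18*u^2 + 5*u*v^2 + 15*u*v + 18*u - 3*v^2
  coeff of dv: u*(4*u^2 + 5*u*v + 9*u - 9*v - 9)
F^* omega = (4*u^3 + 6*u^2*v + 18*u^2 + 5*u*v^2 + 15*u*v + 18*u - 3*v^2) du + (u*(4*u^2 + 5*u*v + 9*u - 9*v - 9)) dv.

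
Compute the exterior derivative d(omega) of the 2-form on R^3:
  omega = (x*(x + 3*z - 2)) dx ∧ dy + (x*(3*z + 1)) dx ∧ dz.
d(omega) = (3*x) dx ∧ dy ∧ dz

For a 2-form omega = sum_{i<j} g_{ij} dx_i ∧ dx_j, the exterior derivative is
  d(omega) = sum_{i<j} d(g_{ij}) ∧ dx_i ∧ dx_j = sum_{i<j, k} (∂g_{ij}/∂x_k) dx_k ∧ dx_i ∧ dx_j.
Expand each term, using dx_k ∧ dx_i ∧ dx_j = sgn(permutation) dx_{(a)} ∧ dx_{(b)} ∧ dx_{(c)} with (a < b < c) sorted:
  d(x*(x + 3*z - 2)) includes (∂/∂z)(x*(x + 3*z - 2)) dz = (3*x) dz, which multiplied by dx ∧ dy gives (3*x) dx ∧ dy ∧ dz
Collecting like 3-forms: d(omega) = (3*x) dx ∧ dy ∧ dz.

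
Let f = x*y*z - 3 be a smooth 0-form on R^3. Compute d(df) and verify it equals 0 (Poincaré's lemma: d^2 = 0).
d(df) = 0

Step 1: df = sum_i (∂f/∂x_i) dx_i = (y*z) dx + (x*z) dy + (x*y) dz.
Step 2: Apply d again. Using the 1-form formula, the coefficient of dx ∧ dy in d(df) is ∂^2 f/∂x ∂y - ∂^2 f/∂y ∂x = (z) - (z) = 0 (equality of mixed partials for smooth f).
Similarly for dx ∧ dz and dy ∧ dz — all coefficients vanish. So d(df) = 0.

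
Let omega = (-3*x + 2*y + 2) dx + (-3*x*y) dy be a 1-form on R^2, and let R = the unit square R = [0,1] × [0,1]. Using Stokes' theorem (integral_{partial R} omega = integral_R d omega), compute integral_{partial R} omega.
integral_(partial R) omega = -7/2

Stokes: integral_partial_R omega = integral_R d omega with d omega = (∂Q/∂x - ∂P/∂y) dx ∧ dy.
  ∂Q/∂x = -3*y
  ∂P/∂y = 2
  integrand = ∂Q/∂x - ∂P/∂y = -3*y - 2.
Integrating over R: integral_0^1 integral_0^1 (-3*y - 2) dx dy = -7/2.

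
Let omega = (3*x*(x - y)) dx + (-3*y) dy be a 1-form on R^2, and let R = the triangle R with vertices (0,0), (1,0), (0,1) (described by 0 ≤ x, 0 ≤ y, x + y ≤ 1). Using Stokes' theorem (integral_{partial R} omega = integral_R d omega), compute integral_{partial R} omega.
integral_(partial R) omega = 1/2

Stokes: integral_partial_R omega = integral_R d omega with d omega = (∂Q/∂x - ∂P/∂y) dx ∧ dy.
  ∂Q/∂x = 0
  ∂P/∂y = -3*x
  integrand = ∂Q/∂x - ∂P/∂y = 3*x.
Integrating over R: integral_0^1 integral_0^{1-x} (3*x) dy dx = 1/2.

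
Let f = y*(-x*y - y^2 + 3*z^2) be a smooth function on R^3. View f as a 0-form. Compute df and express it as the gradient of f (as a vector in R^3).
df = (-y^2) dx + (-2*x*y - 3*y^2 + 3*z^2) dy + (6*y*z) dz; grad f = (-y^2, -2*x*y - 3*y^2 + 3*z^2, 6*y*z)

For a 0-form f, d f = (∂f/∂x) dx + (∂f/∂y) dy + (∂f/∂z) dz. The components of the vector representation are exactly the entries of grad f in Cartesian coordinates:
  ∂f/∂x = -y^2
  ∂f/∂y = -2*x*y - 3*y^2 + 3*z^2
  ∂f/∂z = 6*y*z.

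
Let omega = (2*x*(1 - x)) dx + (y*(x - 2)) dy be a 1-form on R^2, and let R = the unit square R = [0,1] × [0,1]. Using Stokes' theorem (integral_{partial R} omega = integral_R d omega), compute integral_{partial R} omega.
integral_(partial R) omega = 1/2

Stokes: integral_partial_R omega = integral_R d omega with d omega = (∂Q/∂x - ∂P/∂y) dx ∧ dy.
  ∂Q/∂x = y
  ∂P/∂y = 0
  integrand = ∂Q/∂x - ∂P/∂y = y.
Integrating over R: integral_0^1 integral_0^1 (y) dx dy = 1/2.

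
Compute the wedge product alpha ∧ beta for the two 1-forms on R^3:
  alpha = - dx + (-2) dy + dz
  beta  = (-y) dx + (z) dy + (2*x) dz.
alpha ∧ beta = (-2*y - z) dx ∧ dy + (-2*x + y) dx ∧ dz + (-4*x - z) dy ∧ dz

Distribute the wedge, using dx_i ∧ dx_j = -dx_j ∧ dx_i and dx_i ∧ dx_i = 0. For each pair (i, j) with i < j, the coefficient of dx_i ∧ dx_j in alpha ∧ beta is (alpha_i * beta_j - alpha_j * beta_i). Collecting: alpha ∧ beta = (-2*y - z) dx ∧ dy + (-2*x + y) dx ∧ dz + (-4*x - z) dy ∧ dz.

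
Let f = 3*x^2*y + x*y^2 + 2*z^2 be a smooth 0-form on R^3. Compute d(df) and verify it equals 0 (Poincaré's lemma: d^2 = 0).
d(df) = 0

Step 1: df = sum_i (∂f/∂x_i) dx_i = (y*(6*x + y)) dx + (x*(3*x + 2*y)) dy + (4*z) dz.
Step 2: Apply d again. Using the 1-form formula, the coefficient of dx ∧ dy in d(df) is ∂^2 f/∂x ∂y - ∂^2 f/∂y ∂x = (6*x + 2*y) - (6*x + 2*y) = 0 (equality of mixed partials for smooth f).
Similarly for dx ∧ dz and dy ∧ dz — all coefficients vanish. So d(df) = 0.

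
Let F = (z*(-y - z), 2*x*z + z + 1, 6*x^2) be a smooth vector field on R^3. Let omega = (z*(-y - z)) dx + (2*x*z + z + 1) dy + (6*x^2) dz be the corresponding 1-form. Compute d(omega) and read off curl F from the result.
d(omega) = (-2*x - 1) dy ∧ dz + (-12*x - y - 2*z) dz ∧ dx + (3*z) dx ∧ dy; curl F = (-2*x - 1, -12*x - y - 2*z, 3*z)

d omega = sum_{i<j} (∂f_j/∂x_i - ∂f_i/∂x_j) dx_i ∧ dx_j. Under the identification (dy ∧ dz, dz ∧ dx, dx ∧ dy) ↔ (e_x, e_y, e_z), the coefficients are exactly the components of curl F. Compute:
  ∂R/∂y - ∂Q/∂z = (0) - (2*x + 1) = -2*x - 1
  ∂P/∂z - ∂R/∂x = (-y - 2*z) - (12*x) = -12*x - y - 2*z
  ∂Q/∂x - ∂P/∂y = (2*z) - (-z) = 3*z.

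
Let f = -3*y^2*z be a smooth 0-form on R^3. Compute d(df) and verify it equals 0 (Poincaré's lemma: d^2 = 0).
d(df) = 0

Step 1: df = sum_i (∂f/∂x_i) dx_i = (0) dx + (-6*y*z) dy + (-3*y^2) dz.
Step 2: Apply d again. Using the 1-form formula, the coefficient of dx ∧ dy in d(df) is ∂^2 f/∂x ∂y - ∂^2 f/∂y ∂x = (0) - (0) = 0 (equality of mixed partials for smooth f).
Similarly for dx ∧ dz and dy ∧ dz — all coefficients vanish. So d(df) = 0.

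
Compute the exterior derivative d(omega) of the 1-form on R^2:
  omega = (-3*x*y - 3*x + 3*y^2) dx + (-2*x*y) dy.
d(omega) = (3*x - 8*y) dx ∧ dy

For a 1-form omega = sum_i f_i dx_i, the exterior derivative is
  d(omega) = sum_{i < j} (∂f_j/∂x_i - ∂f_i/∂x_j) dx_i ∧ dx_j.
  coefficient of dx ∧ dy: ∂f_2/∂x - ∂f_1/∂y = ∂(-2*x*y)/∂x - ∂(-3*x*y - 3*x + 3*y^2)/∂y = 3*x - 8*y
Assembling: d(omega) = (3*x - 8*y) dx ∧ dy.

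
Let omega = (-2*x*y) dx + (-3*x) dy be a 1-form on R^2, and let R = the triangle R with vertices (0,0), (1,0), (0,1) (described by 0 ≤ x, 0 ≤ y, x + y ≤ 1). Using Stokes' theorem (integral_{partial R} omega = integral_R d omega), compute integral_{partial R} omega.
integral_(partial R) omega = -7/6

Stokes: integral_partial_R omega = integral_R d omega with d omega = (∂Q/∂x - ∂P/∂y) dx ∧ dy.
  ∂Q/∂x = -3
  ∂P/∂y = -2*x
  integrand = ∂Q/∂x - ∂P/∂y = 2*x - 3.
Integrating over R: integral_0^1 integral_0^{1-x} (2*x - 3) dy dx = -7/6.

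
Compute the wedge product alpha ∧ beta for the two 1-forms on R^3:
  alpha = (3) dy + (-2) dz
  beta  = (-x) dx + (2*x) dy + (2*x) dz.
alpha ∧ beta = (3*x) dx ∧ dy + (10*x) dy ∧ dz + (-2*x) dx ∧ dz

Distribute the wedge, using dx_i ∧ dx_j = -dx_j ∧ dx_i and dx_i ∧ dx_i = 0. For each pair (i, j) with i < j, the coefficient of dx_i ∧ dx_j in alpha ∧ beta is (alpha_i * beta_j - alpha_j * beta_i). Collecting: alpha ∧ beta = (3*x) dx ∧ dy + (10*x) dy ∧ dz + (-2*x) dx ∧ dz.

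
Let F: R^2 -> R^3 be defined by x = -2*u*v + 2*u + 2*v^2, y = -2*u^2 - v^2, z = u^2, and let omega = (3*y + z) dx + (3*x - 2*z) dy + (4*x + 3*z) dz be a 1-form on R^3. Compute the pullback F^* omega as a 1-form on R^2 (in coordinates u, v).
F^* omega = (14*u^3 + 18*u^2*v - 18*u^2 - 8*u*v^2 + 6*v^3 - 6*v^2) du + (10*u^3 - 16*u^2*v + 18*u*v^2 - 12*u*v - 24*v^3) dv

Using F^*(f dg) = (f ∘ F) d(g ∘ F), substitute each coordinate x_i by F_i(u, v) in f_i, and replace dx_i by d F_i = (∂F_i/∂u) du + (∂F_i/∂v) dv.
  For the x component: f_1(F) = -5*u^2 - 3*v^2; d F_1 = (2 - 2*v) du + (-2*u + 4*v) dv
  For the y component: f_2(F) = -2*u^2 - 6*u*v + 6*u + 6*v^2; d F_2 = (-4*u) du + (-2*v) dv
  For the z component: f_3(F) = 3*u^2 - 8*u*v + 8*u + 8*v^2; d F_3 = (2*u) du + (0) dv
Combining and collecting du, dv coefficients:
  coeff of du: 14*u^3 + 18*u^2*v - 18*u^2 - 8*u*v^2 + 6*v^3 - 6*v^2
  coeff of dv: 10*u^3 - 16*u^2*v + 18*u*v^2 - 12*u*v - 24*v^3
F^* omega = (14*u^3 + 18*u^2*v - 18*u^2 - 8*u*v^2 + 6*v^3 - 6*v^2) du + (10*u^3 - 16*u^2*v + 18*u*v^2 - 12*u*v - 24*v^3) dv.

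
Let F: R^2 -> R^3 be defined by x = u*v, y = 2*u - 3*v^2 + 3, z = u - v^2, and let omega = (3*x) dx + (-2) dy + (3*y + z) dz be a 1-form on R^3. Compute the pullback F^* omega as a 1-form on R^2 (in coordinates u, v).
F^* omega = (3*u*v^2 + 7*u - 10*v^2 + 5) du + (v*(3*u^2 - 14*u + 20*v^2 - 6)) dv

Using F^*(f dg) = (f ∘ F) d(g ∘ F), substitute each coordinate x_i by F_i(u, v) in f_i, and replace dx_i by d F_i = (∂F_i/∂u) du + (∂F_i/∂v) dv.
  For the x component: f_1(F) = 3*u*v; d F_1 = (v) du + (u) dv
  For the y component: f_2(F) = -2; d F_2 = (2) du + (-6*v) dv
  For the z component: f_3(F) = 7*u - 10*v^2 + 9; d F_3 = (1) du + (-2*v) dv
Combining and collecting du, dv coefficients:
  coeff of du: 3*u*v^2 + 7*u - 10*v^2 + 5
  coeff of dv: v*(3*u^2 - 14*u + 20*v^2 - 6)
F^* omega = (3*u*v^2 + 7*u - 10*v^2 + 5) du + (v*(3*u^2 - 14*u + 20*v^2 - 6)) dv.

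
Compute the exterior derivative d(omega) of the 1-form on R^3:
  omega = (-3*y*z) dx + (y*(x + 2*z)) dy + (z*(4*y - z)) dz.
d(omega) = (y + 3*z) dx ∧ dy + (3*y) dx ∧ dz + (-2*y + 4*z) dy ∧ dz

For a 1-form omega = sum_i f_i dx_i, the exterior derivative is
  d(omega) = sum_{i < j} (∂f_j/∂x_i - ∂f_i/∂x_j) dx_i ∧ dx_j.
  coefficient of dx ∧ dy: ∂f_2/∂x - ∂f_1/∂y = ∂(y*(x + 2*z))/∂x - ∂(-3*y*z)/∂y = y + 3*z
  coefficient of dx ∧ dz: ∂f_3/∂x - ∂f_1/∂z = ∂(z*(4*y - z))/∂x - ∂(-3*y*z)/∂z = 3*y
  coefficient of dy ∧ dz: ∂f_3/∂y - ∂f_2/∂z = ∂(z*(4*y - z))/∂y - ∂(y*(x + 2*z))/∂z = -2*y + 4*z
Assembling: d(omega) = (y + 3*z) dx ∧ dy + (3*y) dx ∧ dz + (-2*y + 4*z) dy ∧ dz.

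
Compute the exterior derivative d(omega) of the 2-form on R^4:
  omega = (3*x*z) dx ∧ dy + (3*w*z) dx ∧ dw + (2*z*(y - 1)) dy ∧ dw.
d(omega) = (3*x) dx ∧ dy ∧ dz + (-3*w) dx ∧ dz ∧ dw + (2 - 2*y) dy ∧ dz ∧ dw

For a 2-form omega = sum_{i<j} g_{ij} dx_i ∧ dx_j, the exterior derivative is
  d(omega) = sum_{i<j} d(g_{ij}) ∧ dx_i ∧ dx_j = sum_{i<j, k} (∂g_{ij}/∂x_k) dx_k ∧ dx_i ∧ dx_j.
Expand each term, using dx_k ∧ dx_i ∧ dx_j = sgn(permutation) dx_{(a)} ∧ dx_{(b)} ∧ dx_{(c)} with (a < b < c) sorted:
  d(3*x*z) includes (∂/∂z)(3*x*z) dz = (3*x) dz, which multiplied by dx ∧ dy gives (3*x) dx ∧ dy ∧ dz
  d(3*w*z) includes (∂/∂z)(3*w*z) dz = (3*w) dz, which multiplied by dx ∧ dw gives (-3*w) dx ∧ dz ∧ dw
  d(2*z*(y - 1)) includes (∂/∂z)(2*z*(y - 1)) dz = (2*y - 2) dz, which multiplied by dy ∧ dw gives (2 - 2*y) dy ∧ dz ∧ dw
Collecting like 3-forms: d(omega) = (3*x) dx ∧ dy ∧ dz + (-3*w) dx ∧ dz ∧ dw + (2 - 2*y) dy ∧ dz ∧ dw.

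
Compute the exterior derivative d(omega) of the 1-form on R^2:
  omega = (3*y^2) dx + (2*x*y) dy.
d(omega) = (-4*y) dx ∧ dy

For a 1-form omega = sum_i f_i dx_i, the exterior derivative is
  d(omega) = sum_{i < j} (∂f_j/∂x_i - ∂f_i/∂x_j) dx_i ∧ dx_j.
  coefficient of dx ∧ dy: ∂f_2/∂x - ∂f_1/∂y = ∂(2*x*y)/∂x - ∂(3*y^2)/∂y = -4*y
Assembling: d(omega) = (-4*y) dx ∧ dy.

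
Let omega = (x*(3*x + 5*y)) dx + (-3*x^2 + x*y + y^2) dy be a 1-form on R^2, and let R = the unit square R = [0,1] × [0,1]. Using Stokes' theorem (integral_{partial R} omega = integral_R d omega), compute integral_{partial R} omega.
integral_(partial R) omega = -5

Stokes: integral_partial_R omega = integral_R d omega with d omega = (∂Q/∂x - ∂P/∂y) dx ∧ dy.
  ∂Q/∂x = -6*x + y
  ∂P/∂y = 5*x
  integrand = ∂Q/∂x - ∂P/∂y = -11*x + y.
Integrating over R: integral_0^1 integral_0^1 (-11*x + y) dx dy = -5.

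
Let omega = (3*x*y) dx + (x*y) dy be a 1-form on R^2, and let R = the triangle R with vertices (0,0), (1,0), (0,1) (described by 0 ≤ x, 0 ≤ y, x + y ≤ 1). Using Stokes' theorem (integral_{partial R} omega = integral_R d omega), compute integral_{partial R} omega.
integral_(partial R) omega = -1/3

Stokes: integral_partial_R omega = integral_R d omega with d omega = (∂Q/∂x - ∂P/∂y) dx ∧ dy.
  ∂Q/∂x = y
  ∂P/∂y = 3*x
  integrand = ∂Q/∂x - ∂P/∂y = -3*x + y.
Integrating over R: integral_0^1 integral_0^{1-x} (-3*x + y) dy dx = -1/3.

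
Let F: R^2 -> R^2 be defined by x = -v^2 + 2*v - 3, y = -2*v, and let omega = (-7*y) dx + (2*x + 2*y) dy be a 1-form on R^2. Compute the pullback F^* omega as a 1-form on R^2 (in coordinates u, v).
F^* omega = (-24*v^2 + 28*v + 12) dv

Using F^*(f dg) = (f ∘ F) d(g ∘ F), substitute each coordinate x_i by F_i(u, v) in f_i, and replace dx_i by d F_i = (∂F_i/∂u) du + (∂F_i/∂v) dv.
  For the x component: f_1(F) = 14*v; d F_1 = (0) du + (2 - 2*v) dv
  For the y component: f_2(F) = -2*v^2 - 6; d F_2 = (0) du + (-2) dv
Combining and collecting du, dv coefficients:
  coeff of du: 0
  coeff of dv: -24*v^2 + 28*v + 12
F^* omega = (-24*v^2 + 28*v + 12) dv.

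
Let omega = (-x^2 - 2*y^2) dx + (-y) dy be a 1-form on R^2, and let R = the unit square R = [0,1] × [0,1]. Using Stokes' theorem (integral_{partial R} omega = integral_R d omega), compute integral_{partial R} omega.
integral_(partial R) omega = 2

Stokes: integral_partial_R omega = integral_R d omega with d omega = (∂Q/∂x - ∂P/∂y) dx ∧ dy.
  ∂Q/∂x = 0
  ∂P/∂y = -4*y
  integrand = ∂Q/∂x - ∂P/∂y = 4*y.
Integrating over R: integral_0^1 integral_0^1 (4*y) dx dy = 2.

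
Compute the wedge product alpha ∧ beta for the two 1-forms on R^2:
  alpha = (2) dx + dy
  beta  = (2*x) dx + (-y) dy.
alpha ∧ beta = (-2*x - 2*y) dx ∧ dy

Distribute the wedge, using dx_i ∧ dx_j = -dx_j ∧ dx_i and dx_i ∧ dx_i = 0. For each pair (i, j) with i < j, the coefficient of dx_i ∧ dx_j in alpha ∧ beta is (alpha_i * beta_j - alpha_j * beta_i). Collecting: alpha ∧ beta = (-2*x - 2*y) dx ∧ dy.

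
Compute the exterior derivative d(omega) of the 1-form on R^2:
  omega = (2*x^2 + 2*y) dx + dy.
d(omega) = (-2) dx ∧ dy

For a 1-form omega = sum_i f_i dx_i, the exterior derivative is
  d(omega) = sum_{i < j} (∂f_j/∂x_i - ∂f_i/∂x_j) dx_i ∧ dx_j.
  coefficient of dx ∧ dy: ∂f_2/∂x - ∂f_1/∂y = ∂(1)/∂x - ∂(2*x^2 + 2*y)/∂y = -2
Assembling: d(omega) = (-2) dx ∧ dy.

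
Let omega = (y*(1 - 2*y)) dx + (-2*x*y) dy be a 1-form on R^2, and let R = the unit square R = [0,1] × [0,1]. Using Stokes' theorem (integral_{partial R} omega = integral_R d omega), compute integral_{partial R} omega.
integral_(partial R) omega = 0

Stokes: integral_partial_R omega = integral_R d omega with d omega = (∂Q/∂x - ∂P/∂y) dx ∧ dy.
  ∂Q/∂x = -2*y
  ∂P/∂y = 1 - 4*y
  integrand = ∂Q/∂x - ∂P/∂y = 2*y - 1.
Integrating over R: integral_0^1 integral_0^1 (2*y - 1) dx dy = 0.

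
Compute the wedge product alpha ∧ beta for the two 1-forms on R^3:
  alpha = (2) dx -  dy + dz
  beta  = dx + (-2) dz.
alpha ∧ beta = (-5) dx ∧ dz + (1) dx ∧ dy + (2) dy ∧ dz

Distribute the wedge, using dx_i ∧ dx_j = -dx_j ∧ dx_i and dx_i ∧ dx_i = 0. For each pair (i, j) with i < j, the coefficient of dx_i ∧ dx_j in alpha ∧ beta is (alpha_i * beta_j - alpha_j * beta_i). Collecting: alpha ∧ beta = (-5) dx ∧ dz + (1) dx ∧ dy + (2) dy ∧ dz.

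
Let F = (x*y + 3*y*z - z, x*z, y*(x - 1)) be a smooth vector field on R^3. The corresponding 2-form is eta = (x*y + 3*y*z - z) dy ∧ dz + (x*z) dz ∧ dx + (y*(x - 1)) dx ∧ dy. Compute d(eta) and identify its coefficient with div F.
d(eta) = (y) dx ∧ dy ∧ dz; div F = y

For a 2-form in R^3 of the form above, applying d gives a 3-form with coefficient ∂P/∂x + ∂Q/∂y + ∂R/∂z:
  ∂P/∂x = y
  ∂Q/∂y = 0
  ∂R/∂z = 0
Sum = y, which is exactly div F.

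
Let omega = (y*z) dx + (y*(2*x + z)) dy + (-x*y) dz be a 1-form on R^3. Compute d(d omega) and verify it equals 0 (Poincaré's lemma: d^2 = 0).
d(d omega) = 0

Step 1: d omega = sum_{i<j} (∂f_j/∂x_i - ∂f_i/∂x_j) dx_i ∧ dx_j:
  coeff of dx ∧ dy: 2*y - z
  coeff of dx ∧ dz: -2*y
  coeff of dy ∧ dz: -x - y
Step 2: Apply d again to each 2-form coefficient. The only possible 3-form in R^3 is dx ∧ dy ∧ dz, with coefficient
  ∂(coeff of dy∧dz)/∂x - ∂(coeff of dx∧dz)/∂y + ∂(coeff of dx∧dy)/∂z
  = ∂/∂x (-x - y) - ∂/∂y (-2*y) + ∂/∂z (2*y - z).
Each of these terms simplifies to sums of mixed partials that cancel in pairs. The result is 0 (by equality of mixed partials for smooth functions — Schwarz / Clairaut).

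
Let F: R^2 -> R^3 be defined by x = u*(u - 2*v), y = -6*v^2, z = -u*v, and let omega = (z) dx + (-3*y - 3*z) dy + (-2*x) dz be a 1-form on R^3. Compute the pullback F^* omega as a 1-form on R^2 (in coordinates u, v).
F^* omega = (-2*u*v^2) du + (2*u^3 - 2*u^2*v - 36*u*v^2 - 216*v^3) dv

Using F^*(f dg) = (f ∘ F) d(g ∘ F), substitute each coordinate x_i by F_i(u, v) in f_i, and replace dx_i by d F_i = (∂F_i/∂u) du + (∂F_i/∂v) dv.
  For the x component: f_1(F) = -u*v; d F_1 = (2*u - 2*v) du + (-2*u) dv
  For the y component: f_2(F) = 3*v*(u + 6*v); d F_2 = (0) du + (-12*v) dv
  For the z component: f_3(F) = 2*u*(-u + 2*v); d F_3 = (-v) du + (-u) dv
Combining and collecting du, dv coefficients:
  coeff of du: -2*u*v^2
  coeff of dv: 2*u^3 - 2*u^2*v - 36*u*v^2 - 216*v^3
F^* omega = (-2*u*v^2) du + (2*u^3 - 2*u^2*v - 36*u*v^2 - 216*v^3) dv.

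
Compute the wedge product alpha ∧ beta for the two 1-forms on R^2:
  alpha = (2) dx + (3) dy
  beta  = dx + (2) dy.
alpha ∧ beta = (1) dx ∧ dy

Distribute the wedge, using dx_i ∧ dx_j = -dx_j ∧ dx_i and dx_i ∧ dx_i = 0. For each pair (i, j) with i < j, the coefficient of dx_i ∧ dx_j in alpha ∧ beta is (alpha_i * beta_j - alpha_j * beta_i). Collecting: alpha ∧ beta = (1) dx ∧ dy.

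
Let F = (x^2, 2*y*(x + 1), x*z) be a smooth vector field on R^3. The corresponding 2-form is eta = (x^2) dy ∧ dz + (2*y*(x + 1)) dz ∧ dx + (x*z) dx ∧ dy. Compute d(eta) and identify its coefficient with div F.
d(eta) = (5*x + 2) dx ∧ dy ∧ dz; div F = 5*x + 2

For a 2-form in R^3 of the form above, applying d gives a 3-form with coefficient ∂P/∂x + ∂Q/∂y + ∂R/∂z:
  ∂P/∂x = 2*x
  ∂Q/∂y = 2*x + 2
  ∂R/∂z = x
Sum = 5*x + 2, which is exactly div F.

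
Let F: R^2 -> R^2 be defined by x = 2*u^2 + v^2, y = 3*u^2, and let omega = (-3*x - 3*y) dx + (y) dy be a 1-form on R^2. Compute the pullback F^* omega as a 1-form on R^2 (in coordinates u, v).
F^* omega = (-42*u^3 - 12*u*v^2) du + (6*v*(-5*u^2 - v^2)) dv

Using F^*(f dg) = (f ∘ F) d(g ∘ F), substitute each coordinate x_i by F_i(u, v) in f_i, and replace dx_i by d F_i = (∂F_i/∂u) du + (∂F_i/∂v) dv.
  For the x component: f_1(F) = -15*u^2 - 3*v^2; d F_1 = (4*u) du + (2*v) dv
  For the y component: f_2(F) = 3*u^2; d F_2 = (6*u) du + (0) dv
Combining and collecting du, dv coefficients:
  coeff of du: -42*u^3 - 12*u*v^2
  coeff of dv: 6*v*(-5*u^2 - v^2)
F^* omega = (-42*u^3 - 12*u*v^2) du + (6*v*(-5*u^2 - v^2)) dv.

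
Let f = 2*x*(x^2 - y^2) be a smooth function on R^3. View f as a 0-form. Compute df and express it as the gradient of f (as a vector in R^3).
df = (6*x^2 - 2*y^2) dx + (-4*x*y) dy + (0) dz; grad f = (6*x^2 - 2*y^2, -4*x*y, 0)

For a 0-form f, d f = (∂f/∂x) dx + (∂f/∂y) dy + (∂f/∂z) dz. The components of the vector representation are exactly the entries of grad f in Cartesian coordinates:
  ∂f/∂x = 6*x^2 - 2*y^2
  ∂f/∂y = -4*x*y
  ∂f/∂z = 0.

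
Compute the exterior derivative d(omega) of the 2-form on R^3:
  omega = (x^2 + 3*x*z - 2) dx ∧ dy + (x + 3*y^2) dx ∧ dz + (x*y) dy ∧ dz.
d(omega) = (3*x - 5*y) dx ∧ dy ∧ dz

For a 2-form omega = sum_{i<j} g_{ij} dx_i ∧ dx_j, the exterior derivative is
  d(omega) = sum_{i<j} d(g_{ij}) ∧ dx_i ∧ dx_j = sum_{i<j, k} (∂g_{ij}/∂x_k) dx_k ∧ dx_i ∧ dx_j.
Expand each term, using dx_k ∧ dx_i ∧ dx_j = sgn(permutation) dx_{(a)} ∧ dx_{(b)} ∧ dx_{(c)} with (a < b < c) sorted:
  d(x^2 + 3*x*z - 2) includes (∂/∂z)(x^2 + 3*x*z - 2) dz = (3*x) dz, which multiplied by dx ∧ dy gives (3*x) dx ∧ dy ∧ dz
  d(x + 3*y^2) includes (∂/∂y)(x + 3*y^2) dy = (6*y) dy, which multiplied by dx ∧ dz gives (-6*y) dx ∧ dy ∧ dz
  d(x*y) includes (∂/∂x)(x*y) dx = (y) dx, which multiplied by dy ∧ dz gives (y) dx ∧ dy ∧ dz
Collecting like 3-forms: d(omega) = (3*x - 5*y) dx ∧ dy ∧ dz.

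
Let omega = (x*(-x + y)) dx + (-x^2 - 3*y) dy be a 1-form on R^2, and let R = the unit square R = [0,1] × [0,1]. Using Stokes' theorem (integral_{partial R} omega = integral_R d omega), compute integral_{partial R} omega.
integral_(partial R) omega = -3/2

Stokes: integral_partial_R omega = integral_R d omega with d omega = (∂Q/∂x - ∂P/∂y) dx ∧ dy.
  ∂Q/∂x = -2*x
  ∂P/∂y = x
  integrand = ∂Q/∂x - ∂P/∂y = -3*x.
Integrating over R: integral_0^1 integral_0^1 (-3*x) dx dy = -3/2.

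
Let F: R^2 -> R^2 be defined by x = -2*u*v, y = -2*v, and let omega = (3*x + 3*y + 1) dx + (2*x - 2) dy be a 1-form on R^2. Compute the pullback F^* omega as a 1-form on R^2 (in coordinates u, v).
F^* omega = (2*v*(6*u*v + 6*v - 1)) du + (12*u^2*v + 20*u*v - 2*u + 4) dv

Using F^*(f dg) = (f ∘ F) d(g ∘ F), substitute each coordinate x_i by F_i(u, v) in f_i, and replace dx_i by d F_i = (∂F_i/∂u) du + (∂F_i/∂v) dv.
  For the x component: f_1(F) = -6*u*v - 6*v + 1; d F_1 = (-2*v) du + (-2*u) dv
  For the y component: f_2(F) = -4*u*v - 2; d F_2 = (0) du + (-2) dv
Combining and collecting du, dv coefficients:
  coeff of du: 2*v*(6*u*v + 6*v - 1)
  coeff of dv: 12*u^2*v + 20*u*v - 2*u + 4
F^* omega = (2*v*(6*u*v + 6*v - 1)) du + (12*u^2*v + 20*u*v - 2*u + 4) dv.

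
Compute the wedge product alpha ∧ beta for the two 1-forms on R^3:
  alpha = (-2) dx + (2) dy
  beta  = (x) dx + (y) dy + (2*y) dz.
alpha ∧ beta = (-2*x - 2*y) dx ∧ dy + (-4*y) dx ∧ dz + (4*y) dy ∧ dz

Distribute the wedge, using dx_i ∧ dx_j = -dx_j ∧ dx_i and dx_i ∧ dx_i = 0. For each pair (i, j) with i < j, the coefficient of dx_i ∧ dx_j in alpha ∧ beta is (alpha_i * beta_j - alpha_j * beta_i). Collecting: alpha ∧ beta = (-2*x - 2*y) dx ∧ dy + (-4*y) dx ∧ dz + (4*y) dy ∧ dz.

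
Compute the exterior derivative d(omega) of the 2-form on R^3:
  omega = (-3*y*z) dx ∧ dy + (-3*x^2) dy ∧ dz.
d(omega) = (-6*x - 3*y) dx ∧ dy ∧ dz

For a 2-form omega = sum_{i<j} g_{ij} dx_i ∧ dx_j, the exterior derivative is
  d(omega) = sum_{i<j} d(g_{ij}) ∧ dx_i ∧ dx_j = sum_{i<j, k} (∂g_{ij}/∂x_k) dx_k ∧ dx_i ∧ dx_j.
Expand each term, using dx_k ∧ dx_i ∧ dx_j = sgn(permutation) dx_{(a)} ∧ dx_{(b)} ∧ dx_{(c)} with (a < b < c) sorted:
  d(-3*y*z) includes (∂/∂z)(-3*y*z) dz = (-3*y) dz, which multiplied by dx ∧ dy gives (-3*y) dx ∧ dy ∧ dz
  d(-3*x^2) includes (∂/∂x)(-3*x^2) dx = (-6*x) dx, which multiplied by dy ∧ dz gives (-6*x) dx ∧ dy ∧ dz
Collecting like 3-forms: d(omega) = (-6*x - 3*y) dx ∧ dy ∧ dz.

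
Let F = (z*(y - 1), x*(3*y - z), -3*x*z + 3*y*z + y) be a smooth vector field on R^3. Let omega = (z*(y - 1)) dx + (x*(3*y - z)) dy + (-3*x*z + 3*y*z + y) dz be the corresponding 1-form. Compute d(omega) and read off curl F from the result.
d(omega) = (x + 3*z + 1) dy ∧ dz + (y + 3*z - 1) dz ∧ dx + (3*y - 2*z) dx ∧ dy; curl F = (x + 3*z + 1, y + 3*z - 1, 3*y - 2*z)

d omega = sum_{i<j} (∂f_j/∂x_i - ∂f_i/∂x_j) dx_i ∧ dx_j. Under the identification (dy ∧ dz, dz ∧ dx, dx ∧ dy) ↔ (e_x, e_y, e_z), the coefficients are exactly the components of curl F. Compute:
  ∂R/∂y - ∂Q/∂z = (3*z + 1) - (-x) = x + 3*z + 1
  ∂P/∂z - ∂R/∂x = (y - 1) - (-3*z) = y + 3*z - 1
  ∂Q/∂x - ∂P/∂y = (3*y - z) - (z) = 3*y - 2*z.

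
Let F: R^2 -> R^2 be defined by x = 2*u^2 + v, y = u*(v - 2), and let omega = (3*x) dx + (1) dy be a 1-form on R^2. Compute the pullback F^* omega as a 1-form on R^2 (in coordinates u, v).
F^* omega = (24*u^3 + 12*u*v + v - 2) du + (6*u^2 + u + 3*v) dv

Using F^*(f dg) = (f ∘ F) d(g ∘ F), substitute each coordinate x_i by F_i(u, v) in f_i, and replace dx_i by d F_i = (∂F_i/∂u) du + (∂F_i/∂v) dv.
  For the x component: f_1(F) = 6*u^2 + 3*v; d F_1 = (4*u) du + (1) dv
  For the y component: f_2(F) = 1; d F_2 = (v - 2) du + (u) dv
Combining and collecting du, dv coefficients:
  coeff of du: 24*u^3 + 12*u*v + v - 2
  coeff of dv: 6*u^2 + u + 3*v
F^* omega = (24*u^3 + 12*u*v + v - 2) du + (6*u^2 + u + 3*v) dv.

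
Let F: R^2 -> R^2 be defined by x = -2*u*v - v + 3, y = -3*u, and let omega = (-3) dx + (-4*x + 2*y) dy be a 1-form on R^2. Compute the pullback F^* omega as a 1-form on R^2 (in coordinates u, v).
F^* omega = (-24*u*v + 18*u - 6*v + 36) du + (6*u + 3) dv

Using F^*(f dg) = (f ∘ F) d(g ∘ F), substitute each coordinate x_i by F_i(u, v) in f_i, and replace dx_i by d F_i = (∂F_i/∂u) du + (∂F_i/∂v) dv.
  For the x component: f_1(F) = -3; d F_1 = (-2*v) du + (-2*u - 1) dv
  For the y component: f_2(F) = 8*u*v - 6*u + 4*v - 12; d F_2 = (-3) du + (0) dv
Combining and collecting du, dv coefficients:
  coeff of du: -24*u*v + 18*u - 6*v + 36
  coeff of dv: 6*u + 3
F^* omega = (-24*u*v + 18*u - 6*v + 36) du + (6*u + 3) dv.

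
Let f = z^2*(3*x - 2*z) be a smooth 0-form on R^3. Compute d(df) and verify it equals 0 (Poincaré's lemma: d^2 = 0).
d(df) = 0

Step 1: df = sum_i (∂f/∂x_i) dx_i = (3*z^2) dx + (0) dy + (6*z*(x - z)) dz.
Step 2: Apply d again. Using the 1-form formula, the coefficient of dx ∧ dy in d(df) is ∂^2 f/∂x ∂y - ∂^2 f/∂y ∂x = (0) - (0) = 0 (equality of mixed partials for smooth f).
Similarly for dx ∧ dz and dy ∧ dz — all coefficients vanish. So d(df) = 0.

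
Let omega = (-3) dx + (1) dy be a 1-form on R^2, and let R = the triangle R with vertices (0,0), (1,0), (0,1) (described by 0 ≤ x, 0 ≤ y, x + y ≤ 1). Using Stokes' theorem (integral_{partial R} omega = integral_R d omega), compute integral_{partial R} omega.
integral_(partial R) omega = 0

Stokes: integral_partial_R omega = integral_R d omega with d omega = (∂Q/∂x - ∂P/∂y) dx ∧ dy.
  ∂Q/∂x = 0
  ∂P/∂y = 0
  integrand = ∂Q/∂x - ∂P/∂y = 0.
Integrating over R: integral_0^1 integral_0^{1-x} (0) dy dx = 0.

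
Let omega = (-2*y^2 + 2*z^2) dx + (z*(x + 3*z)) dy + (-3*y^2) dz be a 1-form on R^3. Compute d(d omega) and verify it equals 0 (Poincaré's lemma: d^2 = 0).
d(d omega) = 0

Step 1: d omega = sum_{i<j} (∂f_j/∂x_i - ∂f_i/∂x_j) dx_i ∧ dx_j:
  coeff of dx ∧ dy: 4*y + z
  coeff of dx ∧ dz: -4*z
  coeff of dy ∧ dz: -x - 6*y - 6*z
Step 2: Apply d again to each 2-form coefficient. The only possible 3-form in R^3 is dx ∧ dy ∧ dz, with coefficient
  ∂(coeff of dy∧dz)/∂x - ∂(coeff of dx∧dz)/∂y + ∂(coeff of dx∧dy)/∂z
  = ∂/∂x (-x - 6*y - 6*z) - ∂/∂y (-4*z) + ∂/∂z (4*y + z).
Each of these terms simplifies to sums of mixed partials that cancel in pairs. The result is 0 (by equality of mixed partials for smooth functions — Schwarz / Clairaut).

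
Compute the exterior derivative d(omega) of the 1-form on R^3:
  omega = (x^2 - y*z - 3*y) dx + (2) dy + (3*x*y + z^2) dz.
d(omega) = (z + 3) dx ∧ dy + (4*y) dx ∧ dz + (3*x) dy ∧ dz

For a 1-form omega = sum_i f_i dx_i, the exterior derivative is
  d(omega) = sum_{i < j} (∂f_j/∂x_i - ∂f_i/∂x_j) dx_i ∧ dx_j.
  coefficient of dx ∧ dy: ∂f_2/∂x - ∂f_1/∂y = ∂(2)/∂x - ∂(x^2 - y*z - 3*y)/∂y = z + 3
  coefficient of dx ∧ dz: ∂f_3/∂x - ∂f_1/∂z = ∂(3*x*y + z^2)/∂x - ∂(x^2 - y*z - 3*y)/∂z = 4*y
  coefficient of dy ∧ dz: ∂f_3/∂y - ∂f_2/∂z = ∂(3*x*y + z^2)/∂y - ∂(2)/∂z = 3*x
Assembling: d(omega) = (z + 3) dx ∧ dy + (4*y) dx ∧ dz + (3*x) dy ∧ dz.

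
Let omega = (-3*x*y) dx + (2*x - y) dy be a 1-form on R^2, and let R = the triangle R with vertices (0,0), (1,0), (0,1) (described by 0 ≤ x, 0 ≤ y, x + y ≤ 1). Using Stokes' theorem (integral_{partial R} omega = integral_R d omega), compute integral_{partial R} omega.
integral_(partial R) omega = 3/2

Stokes: integral_partial_R omega = integral_R d omega with d omega = (∂Q/∂x - ∂P/∂y) dx ∧ dy.
  ∂Q/∂x = 2
  ∂P/∂y = -3*x
  integrand = ∂Q/∂x - ∂P/∂y = 3*x + 2.
Integrating over R: integral_0^1 integral_0^{1-x} (3*x + 2) dy dx = 3/2.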